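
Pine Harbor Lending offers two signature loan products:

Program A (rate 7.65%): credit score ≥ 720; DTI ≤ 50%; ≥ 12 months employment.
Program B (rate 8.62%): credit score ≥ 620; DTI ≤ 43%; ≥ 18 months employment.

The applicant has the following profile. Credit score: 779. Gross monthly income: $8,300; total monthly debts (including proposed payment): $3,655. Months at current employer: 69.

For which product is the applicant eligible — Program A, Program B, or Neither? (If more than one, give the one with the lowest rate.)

DTI = 3,655/8,300 = 44%.
Program A: score 779 ≥ 720; DTI 44% ≤ 50%; employment 69 ≥ 12 mo → qualifies.
Program B: score 779 ≥ 620; DTI 44% > 43%; employment 69 ≥ 18 mo → does not qualify.

Program A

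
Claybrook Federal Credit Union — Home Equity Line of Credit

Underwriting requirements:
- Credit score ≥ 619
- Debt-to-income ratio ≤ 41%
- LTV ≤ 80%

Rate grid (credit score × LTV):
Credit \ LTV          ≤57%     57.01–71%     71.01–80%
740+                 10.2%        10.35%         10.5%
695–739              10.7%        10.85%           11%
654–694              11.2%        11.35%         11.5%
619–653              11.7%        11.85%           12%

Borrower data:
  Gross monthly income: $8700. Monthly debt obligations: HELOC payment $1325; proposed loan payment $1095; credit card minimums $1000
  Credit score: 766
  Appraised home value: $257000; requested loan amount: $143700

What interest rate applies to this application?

10.2%

Credit score 766 ≥ 619; Total monthly debts = (1,325 + 1,095 + 1,000) = 3,420. Debt-to-income = 3,420/8,700 = 39.3% — meets 41% limit
LTV = 143,700/257,000 = 55.9% ≤ 80%
Credit 766 → row 740+; LTV 55.9% → column ≤57%. Grid cell → 10.2%.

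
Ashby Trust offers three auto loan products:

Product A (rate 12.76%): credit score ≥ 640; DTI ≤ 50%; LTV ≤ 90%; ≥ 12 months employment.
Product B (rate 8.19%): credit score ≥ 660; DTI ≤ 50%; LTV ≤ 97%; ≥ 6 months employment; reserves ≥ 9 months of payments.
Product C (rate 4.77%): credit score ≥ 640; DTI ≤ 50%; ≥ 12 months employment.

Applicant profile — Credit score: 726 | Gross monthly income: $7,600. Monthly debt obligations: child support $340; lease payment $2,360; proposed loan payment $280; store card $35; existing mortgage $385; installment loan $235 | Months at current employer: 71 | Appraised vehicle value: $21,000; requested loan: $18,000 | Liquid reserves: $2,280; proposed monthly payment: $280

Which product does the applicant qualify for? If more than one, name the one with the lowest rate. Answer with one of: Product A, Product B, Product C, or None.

Total debts = (340 + 2,360 + 280 + 35 + 385 + 235) = 3,635; DTI = 3,635/7,600 = 47.8%.
LTV = 18,000/21,000 = 85.7%.
Reserves = 2,280/280 = 8.1 months.
Product A: score 726 ≥ 640; DTI 47.8% ≤ 50%; LTV 85.7% ≤ 90%; employment 71 ≥ 12 mo → qualifies.
Product B: score 726 ≥ 660; DTI 47.8% ≤ 50%; LTV 85.7% ≤ 97%; employment 71 ≥ 6 mo; reserves 8.1 < 9 mo → does not qualify.
Product C: score 726 ≥ 640; DTI 47.8% ≤ 50%; employment 71 ≥ 12 mo → qualifies.
Qualifying: Product A, Product C. Lowest rate is 4.77% → Product C.

Product C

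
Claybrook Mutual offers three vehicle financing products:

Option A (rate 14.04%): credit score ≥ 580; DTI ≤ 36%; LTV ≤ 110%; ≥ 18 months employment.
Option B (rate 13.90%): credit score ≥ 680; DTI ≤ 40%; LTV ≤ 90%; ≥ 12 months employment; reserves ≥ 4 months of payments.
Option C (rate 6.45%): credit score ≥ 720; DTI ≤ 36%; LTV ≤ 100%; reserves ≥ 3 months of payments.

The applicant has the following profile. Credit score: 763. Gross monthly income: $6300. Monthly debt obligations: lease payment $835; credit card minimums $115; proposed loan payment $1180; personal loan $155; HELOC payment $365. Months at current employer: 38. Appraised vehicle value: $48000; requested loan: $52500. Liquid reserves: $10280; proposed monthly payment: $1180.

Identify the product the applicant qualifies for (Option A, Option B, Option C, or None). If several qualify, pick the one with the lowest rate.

Total debts = (835 + 115 + 1,180 + 155 + 365) = 2,650; DTI = 2,650/6,300 = 42.1%.
LTV = 52,500/48,000 = 109.4%.
Reserves = 10,280/1,180 = 8.7 months.
Option A: score 763 ≥ 580; DTI 42.1% > 36%; LTV 109.4% ≤ 110%; employment 38 ≥ 18 mo → does not qualify.
Option B: score 763 ≥ 680; DTI 42.1% > 40%; LTV 109.4% > 90%; employment 38 ≥ 12 mo; reserves 8.7 ≥ 4 mo → does not qualify.
Option C: score 763 ≥ 720; DTI 42.1% > 36%; LTV 109.4% > 100%; reserves 8.7 ≥ 3 mo → does not qualify.

None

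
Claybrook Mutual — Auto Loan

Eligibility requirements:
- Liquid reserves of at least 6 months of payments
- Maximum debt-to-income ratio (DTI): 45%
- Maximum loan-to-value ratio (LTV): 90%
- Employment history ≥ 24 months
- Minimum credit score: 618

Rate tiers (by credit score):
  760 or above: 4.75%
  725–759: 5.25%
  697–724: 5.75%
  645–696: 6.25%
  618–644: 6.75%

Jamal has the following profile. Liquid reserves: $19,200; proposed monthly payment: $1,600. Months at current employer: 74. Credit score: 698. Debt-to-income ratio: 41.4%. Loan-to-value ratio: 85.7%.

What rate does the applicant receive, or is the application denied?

Approved at 5.75%

Credit score 698 ≥ 618 (meets minimum)
Employment 74 ≥ 24 months
Debt-to-income 41.4% vs 45% cap — pass
LTV 85.7% ≤ 90%
Reserves: 19,200 ÷ 1,600 = 12.0 months (meets 6-month minimum)
All requirements met. Score 698 falls in the 697–724 tier → 5.75%.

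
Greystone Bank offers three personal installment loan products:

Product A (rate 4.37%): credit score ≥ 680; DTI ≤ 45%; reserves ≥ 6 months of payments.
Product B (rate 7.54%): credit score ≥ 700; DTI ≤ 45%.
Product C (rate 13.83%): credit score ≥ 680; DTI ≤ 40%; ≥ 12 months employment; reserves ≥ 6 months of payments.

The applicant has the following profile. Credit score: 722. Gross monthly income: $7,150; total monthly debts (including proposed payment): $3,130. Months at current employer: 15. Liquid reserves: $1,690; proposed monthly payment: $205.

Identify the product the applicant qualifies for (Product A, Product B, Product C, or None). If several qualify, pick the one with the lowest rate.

DTI = 3,130/7,150 = 43.8%.
Reserves = 1,690/205 = 8.2 months.
Product A: score 722 ≥ 680; DTI 43.8% ≤ 45%; reserves 8.2 ≥ 6 mo → qualifies.
Product B: score 722 ≥ 700; DTI 43.8% ≤ 45% → qualifies.
Product C: score 722 ≥ 680; DTI 43.8% > 40%; employment 15 ≥ 12 mo; reserves 8.2 ≥ 6 mo → does not qualify.
Qualifying: Product A, Product B. Lowest rate is 4.37% → Product A.

Product A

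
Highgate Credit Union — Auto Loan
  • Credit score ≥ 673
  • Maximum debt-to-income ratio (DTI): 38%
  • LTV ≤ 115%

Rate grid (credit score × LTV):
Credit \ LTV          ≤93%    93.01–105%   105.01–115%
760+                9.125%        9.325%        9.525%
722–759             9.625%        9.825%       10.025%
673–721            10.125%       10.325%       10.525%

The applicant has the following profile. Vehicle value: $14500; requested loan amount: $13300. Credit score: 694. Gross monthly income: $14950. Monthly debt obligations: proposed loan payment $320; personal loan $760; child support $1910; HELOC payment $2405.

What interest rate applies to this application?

10.125%

Credit score 694 ≥ 673; Total monthly debts = (320 + 760 + 1,910 + 2,405) = 5,395. DTI = 5,395/14,950 = 36.1% ≤ 38%
LTV: 13,300 ÷ 14,500 = 91.7%, within 115% cap
Score 694 is in the 673–721 band; LTV 91.7% is in the ≤93% band → 10.125%.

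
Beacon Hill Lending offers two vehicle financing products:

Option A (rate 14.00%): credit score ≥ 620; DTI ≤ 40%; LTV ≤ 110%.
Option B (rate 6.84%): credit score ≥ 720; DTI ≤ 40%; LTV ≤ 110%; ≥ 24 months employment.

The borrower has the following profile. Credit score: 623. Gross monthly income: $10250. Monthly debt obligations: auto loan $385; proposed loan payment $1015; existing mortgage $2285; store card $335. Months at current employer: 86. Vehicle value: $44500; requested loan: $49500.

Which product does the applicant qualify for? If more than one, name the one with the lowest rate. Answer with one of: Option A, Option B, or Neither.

Total debts = (385 + 1,015 + 2,285 + 335) = 4,020; DTI = 4,020/10,250 = 39.2%.
LTV = 49,500/44,500 = 111.2%.
Option A: score 623 ≥ 620; DTI 39.2% ≤ 40%; LTV 111.2% > 110% → does not qualify.
Option B: score 623 < 720; DTI 39.2% ≤ 40%; LTV 111.2% > 110%; employment 86 ≥ 24 mo → does not qualify.

Neither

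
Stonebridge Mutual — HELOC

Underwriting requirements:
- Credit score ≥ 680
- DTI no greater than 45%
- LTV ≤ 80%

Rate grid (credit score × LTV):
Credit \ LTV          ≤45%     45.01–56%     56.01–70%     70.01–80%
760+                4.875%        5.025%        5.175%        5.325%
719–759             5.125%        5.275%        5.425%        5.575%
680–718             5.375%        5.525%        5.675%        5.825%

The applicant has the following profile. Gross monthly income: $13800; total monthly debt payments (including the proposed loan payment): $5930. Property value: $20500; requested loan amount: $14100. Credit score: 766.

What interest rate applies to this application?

5.175%

Credit score 766 ≥ 680; Debt-to-income = 5,930/13,800 = 43% — meets 45% limit
LTV: 14,100 ÷ 20,500 = 68.8%, within 80% cap
Credit 766 → row 760+; LTV 68.8% → column 56.01–70%. Grid cell → 5.175%.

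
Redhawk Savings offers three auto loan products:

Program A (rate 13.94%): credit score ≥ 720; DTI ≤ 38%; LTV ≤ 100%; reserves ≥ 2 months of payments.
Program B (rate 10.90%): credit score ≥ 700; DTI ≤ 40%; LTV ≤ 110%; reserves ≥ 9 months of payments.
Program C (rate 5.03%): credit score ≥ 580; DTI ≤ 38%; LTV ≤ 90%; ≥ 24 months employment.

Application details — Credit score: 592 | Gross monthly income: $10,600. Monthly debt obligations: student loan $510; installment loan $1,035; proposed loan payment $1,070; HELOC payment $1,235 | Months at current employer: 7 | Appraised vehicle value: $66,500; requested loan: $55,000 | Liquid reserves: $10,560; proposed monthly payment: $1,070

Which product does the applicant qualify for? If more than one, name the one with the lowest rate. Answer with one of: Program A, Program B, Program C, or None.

None

Total debts = (510 + 1,035 + 1,070 + 1,235) = 3,850; DTI = 3,850/10,600 = 36.3%.
LTV = 55,000/66,500 = 82.7%.
Reserves = 10,560/1,070 = 9.9 months.
Program A: score 592 < 720; DTI 36.3% ≤ 38%; LTV 82.7% ≤ 100%; reserves 9.9 ≥ 2 mo → does not qualify.
Program B: score 592 < 700; DTI 36.3% ≤ 40%; LTV 82.7% ≤ 110%; reserves 9.9 ≥ 9 mo → does not qualify.
Program C: score 592 ≥ 580; DTI 36.3% ≤ 38%; LTV 82.7% ≤ 90%; employment 7 < 24 mo → does not qualify.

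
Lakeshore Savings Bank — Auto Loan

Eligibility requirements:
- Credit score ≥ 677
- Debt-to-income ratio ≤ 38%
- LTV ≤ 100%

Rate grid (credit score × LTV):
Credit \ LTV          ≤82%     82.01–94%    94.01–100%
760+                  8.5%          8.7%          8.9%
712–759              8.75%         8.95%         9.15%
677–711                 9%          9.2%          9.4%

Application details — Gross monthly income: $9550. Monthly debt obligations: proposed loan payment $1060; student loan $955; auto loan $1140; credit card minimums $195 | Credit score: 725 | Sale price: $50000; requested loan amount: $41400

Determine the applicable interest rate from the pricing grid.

8.95%

Credit score 725 ≥ 677; Total monthly debts = (1,060 + 955 + 1,140 + 195) = 3,350. DTI: 3,350 ÷ 9,550 = 35.1%, within the 38% cap
LTV: 41,400 ÷ 50,000 = 82.8%, within 100% cap
Score 725 is in the 712–759 band; LTV 82.8% is in the 82.01–94% band → 8.95%.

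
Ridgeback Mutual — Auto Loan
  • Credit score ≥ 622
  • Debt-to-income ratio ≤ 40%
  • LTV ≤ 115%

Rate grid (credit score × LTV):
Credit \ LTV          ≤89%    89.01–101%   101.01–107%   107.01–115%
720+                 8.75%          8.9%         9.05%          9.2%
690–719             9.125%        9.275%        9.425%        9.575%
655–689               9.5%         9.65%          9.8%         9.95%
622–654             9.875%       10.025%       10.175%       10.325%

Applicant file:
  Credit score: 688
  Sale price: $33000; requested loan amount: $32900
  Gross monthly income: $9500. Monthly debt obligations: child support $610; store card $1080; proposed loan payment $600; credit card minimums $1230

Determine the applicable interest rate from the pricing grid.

Credit score 688 ≥ 622; Total monthly debts = (610 + 1,080 + 600 + 1,230) = 3,520. Debt-to-income = 3,520/9,500 = 37.1% — meets 40% limit
Loan-to-value = 32,900/33,000 = 99.7% — pass (115% max)
Row: 688 falls in 655–689. Column: 99.7% falls in 89.01–101%. Rate = 9.65%.

9.65%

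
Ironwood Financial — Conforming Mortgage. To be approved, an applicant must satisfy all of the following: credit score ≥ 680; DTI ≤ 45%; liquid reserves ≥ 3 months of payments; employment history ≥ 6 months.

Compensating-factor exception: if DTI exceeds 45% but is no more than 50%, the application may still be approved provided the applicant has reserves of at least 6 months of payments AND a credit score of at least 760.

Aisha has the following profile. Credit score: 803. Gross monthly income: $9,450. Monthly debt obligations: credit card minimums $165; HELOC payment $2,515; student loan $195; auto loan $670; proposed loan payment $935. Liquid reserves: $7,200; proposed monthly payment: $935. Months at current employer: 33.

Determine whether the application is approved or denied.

Credit score 803 ≥ 680 (meets base)
Total debts = (165 + 2,515 + 195 + 670 + 935) = 4,480. DTI = 4,480/9,450 = 47.4% > 45% — standard DTI limit exceeded.
Liquid reserves cover 7,200/935 = 7.7 months — ≥ 3 required
Employment 33 ≥ 6 months
47.4% falls in the override range (45%–50%), so the compensating-factor test applies.
Reserves 7.7 ≥ 6 months; credit score 803 ≥ 760.
Both override conditions satisfied; DTI exception granted.

Approved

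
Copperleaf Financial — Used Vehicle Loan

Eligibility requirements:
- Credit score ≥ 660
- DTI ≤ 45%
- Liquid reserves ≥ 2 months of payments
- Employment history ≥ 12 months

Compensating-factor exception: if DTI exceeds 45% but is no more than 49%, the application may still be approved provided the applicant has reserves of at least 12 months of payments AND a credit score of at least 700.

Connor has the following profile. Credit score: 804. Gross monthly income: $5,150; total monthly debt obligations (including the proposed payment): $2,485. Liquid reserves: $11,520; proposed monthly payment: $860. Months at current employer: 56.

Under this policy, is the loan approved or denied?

Credit score 804 ≥ 660 (meets base)
DTI = 2,485/5,150 = 48.3% > 45% — standard DTI limit exceeded.
Reserves = 11,520/860 = 13.4 months ≥ 2
Employment 56 ≥ 12 months
DTI 48.3% is within the 45%–49% exception band; checking compensating factors.
Reserves 13.4 ≥ 12 months; credit score 804 ≥ 700.
Both compensating conditions met → exception applies.

Approved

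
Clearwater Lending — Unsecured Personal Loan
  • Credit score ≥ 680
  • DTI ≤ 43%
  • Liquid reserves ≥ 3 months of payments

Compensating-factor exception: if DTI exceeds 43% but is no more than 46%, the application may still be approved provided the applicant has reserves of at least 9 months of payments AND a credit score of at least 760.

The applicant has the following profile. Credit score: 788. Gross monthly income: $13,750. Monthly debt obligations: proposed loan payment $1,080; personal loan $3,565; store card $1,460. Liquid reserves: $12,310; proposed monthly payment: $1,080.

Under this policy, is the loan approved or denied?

Approved

Credit score 788 ≥ 680 (meets base)
Total debts = (1,080 + 3,565 + 1,460) = 6,105. DTI = 6,105/13,750 = 44.4% > 43% — standard DTI limit exceeded.
Liquid reserves cover 12,310/1,080 = 11.4 months — ≥ 3 required
44.4% falls in the override range (43%–46%), so the compensating-factor test applies.
Override check — reserves: 11.4 mo (ok); score: 788 (ok).
Both compensating conditions met → exception applies.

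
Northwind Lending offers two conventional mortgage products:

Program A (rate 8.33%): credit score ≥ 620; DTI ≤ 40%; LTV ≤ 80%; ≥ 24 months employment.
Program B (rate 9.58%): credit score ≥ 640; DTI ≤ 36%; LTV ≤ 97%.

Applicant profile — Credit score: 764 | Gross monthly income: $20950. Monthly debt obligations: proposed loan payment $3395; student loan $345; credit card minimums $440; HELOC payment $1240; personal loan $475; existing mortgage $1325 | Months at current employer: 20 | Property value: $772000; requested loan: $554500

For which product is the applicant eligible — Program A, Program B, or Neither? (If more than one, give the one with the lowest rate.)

Total debts = (3,395 + 345 + 440 + 1,240 + 475 + 1,325) = 7,220; DTI = 7,220/20,950 = 34.5%.
LTV = 554,500/772,000 = 71.8%.
Program A: score 764 ≥ 620; DTI 34.5% ≤ 40%; LTV 71.8% ≤ 80%; employment 20 < 24 mo → does not qualify.
Program B: score 764 ≥ 640; DTI 34.5% ≤ 36%; LTV 71.8% ≤ 97% → qualifies.

Program B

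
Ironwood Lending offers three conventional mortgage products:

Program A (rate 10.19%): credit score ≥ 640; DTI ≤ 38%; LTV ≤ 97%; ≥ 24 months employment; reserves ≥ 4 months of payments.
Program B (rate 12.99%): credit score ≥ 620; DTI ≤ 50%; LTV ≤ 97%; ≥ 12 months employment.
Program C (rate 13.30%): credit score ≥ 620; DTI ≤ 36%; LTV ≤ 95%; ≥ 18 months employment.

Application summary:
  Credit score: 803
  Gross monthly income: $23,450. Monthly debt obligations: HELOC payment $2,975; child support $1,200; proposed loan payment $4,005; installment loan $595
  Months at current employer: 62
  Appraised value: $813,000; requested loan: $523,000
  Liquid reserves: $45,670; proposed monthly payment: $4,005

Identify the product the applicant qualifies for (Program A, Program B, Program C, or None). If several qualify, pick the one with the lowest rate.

Total debts = (2,975 + 1,200 + 4,005 + 595) = 8,775; DTI = 8,775/23,450 = 37.4%.
LTV = 523,000/813,000 = 64.3%.
Reserves = 45,670/4,005 = 11.4 months.
Program A: score 803 ≥ 640; DTI 37.4% ≤ 38%; LTV 64.3% ≤ 97%; employment 62 ≥ 24 mo; reserves 11.4 ≥ 4 mo → qualifies.
Program B: score 803 ≥ 620; DTI 37.4% ≤ 50%; LTV 64.3% ≤ 97%; employment 62 ≥ 12 mo → qualifies.
Program C: score 803 ≥ 620; DTI 37.4% > 36%; LTV 64.3% ≤ 95%; employment 62 ≥ 18 mo → does not qualify.
Qualifying: Program A, Program B. Lowest rate is 10.19% → Program A.

Program A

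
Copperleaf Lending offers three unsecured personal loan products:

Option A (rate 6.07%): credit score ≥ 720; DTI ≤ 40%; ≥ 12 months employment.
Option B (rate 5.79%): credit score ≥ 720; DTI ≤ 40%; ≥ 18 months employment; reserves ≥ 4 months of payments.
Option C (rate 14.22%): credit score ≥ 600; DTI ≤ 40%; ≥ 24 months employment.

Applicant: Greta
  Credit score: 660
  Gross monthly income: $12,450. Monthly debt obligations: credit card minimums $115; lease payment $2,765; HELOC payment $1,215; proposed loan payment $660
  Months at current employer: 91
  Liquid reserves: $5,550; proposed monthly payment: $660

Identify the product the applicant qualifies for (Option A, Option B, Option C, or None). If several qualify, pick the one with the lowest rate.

Total debts = (115 + 2,765 + 1,215 + 660) = 4,755; DTI = 4,755/12,450 = 38.2%.
Reserves = 5,550/660 = 8.4 months.
Option A: score 660 < 720; DTI 38.2% ≤ 40%; employment 91 ≥ 12 mo → does not qualify.
Option B: score 660 < 720; DTI 38.2% ≤ 40%; employment 91 ≥ 18 mo; reserves 8.4 ≥ 4 mo → does not qualify.
Option C: score 660 ≥ 600; DTI 38.2% ≤ 40%; employment 91 ≥ 24 mo → qualifies.

Option C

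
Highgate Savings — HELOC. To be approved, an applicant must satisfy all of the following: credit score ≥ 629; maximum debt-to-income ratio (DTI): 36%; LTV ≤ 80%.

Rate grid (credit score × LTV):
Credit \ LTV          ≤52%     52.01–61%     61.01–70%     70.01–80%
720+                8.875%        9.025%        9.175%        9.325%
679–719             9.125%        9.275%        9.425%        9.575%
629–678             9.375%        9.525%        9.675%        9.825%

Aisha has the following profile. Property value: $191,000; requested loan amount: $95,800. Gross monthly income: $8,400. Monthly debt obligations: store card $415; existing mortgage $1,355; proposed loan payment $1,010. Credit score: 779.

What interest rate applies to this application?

Credit score 779 ≥ 629; Total monthly debts = (415 + 1,355 + 1,010) = 2,780. Debt-to-income = 2,780/8,400 = 33.1% — meets 36% limit
LTV: 95,800 ÷ 191,000 = 50.2%, within 80% cap
Credit 779 → row 720+; LTV 50.2% → column ≤52%. Grid cell → 8.875%.

8.875%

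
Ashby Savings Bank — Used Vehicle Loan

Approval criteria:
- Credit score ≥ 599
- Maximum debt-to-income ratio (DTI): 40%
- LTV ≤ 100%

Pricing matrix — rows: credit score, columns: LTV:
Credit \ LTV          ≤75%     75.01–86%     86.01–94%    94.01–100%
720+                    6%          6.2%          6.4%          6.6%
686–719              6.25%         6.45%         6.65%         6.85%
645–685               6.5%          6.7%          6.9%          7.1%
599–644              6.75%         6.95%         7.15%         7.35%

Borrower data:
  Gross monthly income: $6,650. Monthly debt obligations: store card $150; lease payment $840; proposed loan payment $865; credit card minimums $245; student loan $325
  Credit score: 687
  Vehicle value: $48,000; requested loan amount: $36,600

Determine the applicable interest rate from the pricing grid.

Credit score 687 ≥ 599; Total monthly debts = (150 + 840 + 865 + 245 + 325) = 2,425. DTI: 2,425 ÷ 6,650 = 36.5%, within the 40% cap
Loan-to-value = 36,600/48,000 = 76.2% — pass (100% max)
Score 687 is in the 686–719 band; LTV 76.2% is in the 75.01–86% band → 6.45%.

6.45%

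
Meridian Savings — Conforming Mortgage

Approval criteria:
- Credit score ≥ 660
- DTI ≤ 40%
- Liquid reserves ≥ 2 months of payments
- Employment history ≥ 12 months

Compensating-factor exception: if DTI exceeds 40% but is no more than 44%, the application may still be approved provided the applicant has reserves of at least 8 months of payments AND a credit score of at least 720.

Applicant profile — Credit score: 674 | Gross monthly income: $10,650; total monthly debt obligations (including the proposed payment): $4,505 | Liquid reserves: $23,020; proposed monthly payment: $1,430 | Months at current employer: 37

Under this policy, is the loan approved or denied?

Denied

Credit score 674 ≥ 660 (meets base)
DTI = 4,505/10,650 = 42.3% > 40% — standard DTI limit exceeded.
Reserves: 23,020 ÷ 1,430 = 16.1 months (meets 2-month minimum)
Employment 37 ≥ 12 months
DTI 42.3% is within the 40%–44% exception band; checking compensating factors.
Reserves 16.1 ≥ 8 months; credit score 674 < 720.
Override conditions not both satisfied; exception does not apply.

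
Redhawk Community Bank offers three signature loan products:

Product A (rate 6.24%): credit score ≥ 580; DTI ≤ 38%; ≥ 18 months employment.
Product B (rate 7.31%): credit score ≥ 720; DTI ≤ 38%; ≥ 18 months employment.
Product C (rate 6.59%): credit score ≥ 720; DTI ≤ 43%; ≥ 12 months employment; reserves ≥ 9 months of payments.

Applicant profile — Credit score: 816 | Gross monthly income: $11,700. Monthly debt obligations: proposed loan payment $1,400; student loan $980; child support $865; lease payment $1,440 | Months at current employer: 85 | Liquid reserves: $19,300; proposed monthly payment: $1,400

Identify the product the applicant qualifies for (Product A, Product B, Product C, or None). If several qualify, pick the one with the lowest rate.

Total debts = (1,400 + 980 + 865 + 1,440) = 4,685; DTI = 4,685/11,700 = 40%.
Reserves = 19,300/1,400 = 13.8 months.
Product A: score 816 ≥ 580; DTI 40% > 38%; employment 85 ≥ 18 mo → does not qualify.
Product B: score 816 ≥ 720; DTI 40% > 38%; employment 85 ≥ 18 mo → does not qualify.
Product C: score 816 ≥ 720; DTI 40% ≤ 43%; employment 85 ≥ 12 mo; reserves 13.8 ≥ 9 mo → qualifies.

Product C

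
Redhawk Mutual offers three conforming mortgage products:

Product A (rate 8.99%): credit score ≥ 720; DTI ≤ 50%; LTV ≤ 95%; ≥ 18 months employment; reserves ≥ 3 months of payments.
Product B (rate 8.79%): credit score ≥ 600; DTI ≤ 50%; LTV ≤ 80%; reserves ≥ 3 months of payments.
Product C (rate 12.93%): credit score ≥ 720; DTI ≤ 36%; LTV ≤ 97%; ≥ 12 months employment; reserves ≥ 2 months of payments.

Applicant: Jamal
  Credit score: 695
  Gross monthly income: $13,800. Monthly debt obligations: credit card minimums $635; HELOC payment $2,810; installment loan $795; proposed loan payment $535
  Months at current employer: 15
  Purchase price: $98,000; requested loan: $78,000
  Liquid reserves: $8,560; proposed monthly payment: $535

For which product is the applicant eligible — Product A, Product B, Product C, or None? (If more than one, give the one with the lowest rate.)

Total debts = (635 + 2,810 + 795 + 535) = 4,775; DTI = 4,775/13,800 = 34.6%.
LTV = 78,000/98,000 = 79.6%.
Reserves = 8,560/535 = 16.0 months.
Product A: score 695 < 720; DTI 34.6% ≤ 50%; LTV 79.6% ≤ 95%; employment 15 < 18 mo; reserves 16.0 ≥ 3 mo → does not qualify.
Product B: score 695 ≥ 600; DTI 34.6% ≤ 50%; LTV 79.6% ≤ 80%; reserves 16.0 ≥ 3 mo → qualifies.
Product C: score 695 < 720; DTI 34.6% ≤ 36%; LTV 79.6% ≤ 97%; employment 15 ≥ 12 mo; reserves 16.0 ≥ 2 mo → does not qualify.

Product B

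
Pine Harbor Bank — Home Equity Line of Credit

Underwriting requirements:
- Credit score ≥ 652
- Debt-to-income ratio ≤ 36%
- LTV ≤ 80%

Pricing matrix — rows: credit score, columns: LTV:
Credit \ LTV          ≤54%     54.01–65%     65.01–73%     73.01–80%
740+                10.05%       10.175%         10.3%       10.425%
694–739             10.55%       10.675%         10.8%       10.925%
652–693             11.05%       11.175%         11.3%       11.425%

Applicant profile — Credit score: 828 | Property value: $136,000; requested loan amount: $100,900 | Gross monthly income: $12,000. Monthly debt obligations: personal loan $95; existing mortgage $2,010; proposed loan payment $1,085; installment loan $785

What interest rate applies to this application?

Credit score 828 ≥ 652; Total monthly debts = (95 + 2,010 + 1,085 + 785) = 3,975. DTI: 3,975 ÷ 12,000 = 33.1%, within the 36% cap
Loan-to-value = 100,900/136,000 = 74.2% — pass (80% max)
Row: 828 falls in 740+. Column: 74.2% falls in 73.01–80%. Rate = 10.425%.

10.425%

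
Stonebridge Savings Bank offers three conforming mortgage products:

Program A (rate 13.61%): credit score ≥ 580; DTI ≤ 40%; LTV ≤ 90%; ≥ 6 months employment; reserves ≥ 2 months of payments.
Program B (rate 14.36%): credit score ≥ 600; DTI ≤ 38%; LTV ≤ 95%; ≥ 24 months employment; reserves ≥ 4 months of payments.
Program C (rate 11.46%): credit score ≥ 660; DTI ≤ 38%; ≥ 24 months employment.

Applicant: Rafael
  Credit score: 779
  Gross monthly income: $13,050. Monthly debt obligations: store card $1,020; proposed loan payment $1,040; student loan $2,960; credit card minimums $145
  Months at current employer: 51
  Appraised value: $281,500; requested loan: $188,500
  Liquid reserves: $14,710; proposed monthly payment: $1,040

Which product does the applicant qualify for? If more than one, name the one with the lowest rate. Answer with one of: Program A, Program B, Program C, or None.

Program A

Total debts = (1,020 + 1,040 + 2,960 + 145) = 5,165; DTI = 5,165/13,050 = 39.6%.
LTV = 188,500/281,500 = 67%.
Reserves = 14,710/1,040 = 14.1 months.
Program A: score 779 ≥ 580; DTI 39.6% ≤ 40%; LTV 67% ≤ 90%; employment 51 ≥ 6 mo; reserves 14.1 ≥ 2 mo → qualifies.
Program B: score 779 ≥ 600; DTI 39.6% > 38%; LTV 67% ≤ 95%; employment 51 ≥ 24 mo; reserves 14.1 ≥ 4 mo → does not qualify.
Program C: score 779 ≥ 660; DTI 39.6% > 38%; employment 51 ≥ 24 mo → does not qualify.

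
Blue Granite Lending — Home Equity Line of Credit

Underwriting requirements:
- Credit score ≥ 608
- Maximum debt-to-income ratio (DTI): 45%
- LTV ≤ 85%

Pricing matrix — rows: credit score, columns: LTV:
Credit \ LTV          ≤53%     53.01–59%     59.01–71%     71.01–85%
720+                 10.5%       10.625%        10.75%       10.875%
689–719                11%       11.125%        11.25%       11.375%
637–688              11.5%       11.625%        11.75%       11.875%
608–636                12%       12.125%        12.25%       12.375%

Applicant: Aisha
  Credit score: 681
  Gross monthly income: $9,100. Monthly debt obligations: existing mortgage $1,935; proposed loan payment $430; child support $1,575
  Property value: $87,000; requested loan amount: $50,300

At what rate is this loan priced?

Credit score 681 ≥ 608; Total monthly debts = (1,935 + 430 + 1,575) = 3,940. DTI = 3,940/9,100 = 43.3% ≤ 45%
LTV = 50,300/87,000 = 57.8% ≤ 85%
Score 681 is in the 637–688 band; LTV 57.8% is in the 53.01–59% band → 11.625%.

11.625%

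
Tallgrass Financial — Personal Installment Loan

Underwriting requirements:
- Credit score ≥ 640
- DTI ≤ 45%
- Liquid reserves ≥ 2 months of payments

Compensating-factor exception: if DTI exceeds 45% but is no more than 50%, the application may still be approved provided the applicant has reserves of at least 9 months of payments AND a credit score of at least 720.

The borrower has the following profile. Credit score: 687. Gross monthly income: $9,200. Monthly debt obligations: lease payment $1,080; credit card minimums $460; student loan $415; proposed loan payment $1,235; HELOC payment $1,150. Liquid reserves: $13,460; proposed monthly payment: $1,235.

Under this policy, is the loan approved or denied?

Denied

Credit score 687 ≥ 640 (meets base)
Total debts = (1,080 + 460 + 415 + 1,235 + 1,150) = 4,340. DTI = 4,340/9,200 = 47.2% > 45% — standard DTI limit exceeded.
Reserves: 13,460 ÷ 1,235 = 10.9 months (meets 2-month minimum)
47.2% falls in the override range (45%–50%), so the compensating-factor test applies.
Reserves 10.9 ≥ 9 months; credit score 687 < 720.
Compensating-factor requirement not fully met.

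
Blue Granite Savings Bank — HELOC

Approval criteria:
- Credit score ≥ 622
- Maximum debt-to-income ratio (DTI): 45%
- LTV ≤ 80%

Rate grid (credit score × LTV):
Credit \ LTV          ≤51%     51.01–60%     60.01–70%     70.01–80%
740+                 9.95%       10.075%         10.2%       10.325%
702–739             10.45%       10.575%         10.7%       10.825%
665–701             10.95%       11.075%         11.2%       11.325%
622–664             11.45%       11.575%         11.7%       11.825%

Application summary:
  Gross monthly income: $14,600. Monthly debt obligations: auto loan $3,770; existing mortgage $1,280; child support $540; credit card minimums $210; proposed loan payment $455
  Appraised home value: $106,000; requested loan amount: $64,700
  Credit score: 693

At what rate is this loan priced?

Credit score 693 ≥ 622; Total monthly debts = (3,770 + 1,280 + 540 + 210 + 455) = 6,255. DTI: 6,255 ÷ 14,600 = 42.8%, within the 45% cap
LTV: 64,700 ÷ 106,000 = 61%, within 80% cap
Row: 693 falls in 665–701. Column: 61% falls in 60.01–70%. Rate = 11.2%.

11.2%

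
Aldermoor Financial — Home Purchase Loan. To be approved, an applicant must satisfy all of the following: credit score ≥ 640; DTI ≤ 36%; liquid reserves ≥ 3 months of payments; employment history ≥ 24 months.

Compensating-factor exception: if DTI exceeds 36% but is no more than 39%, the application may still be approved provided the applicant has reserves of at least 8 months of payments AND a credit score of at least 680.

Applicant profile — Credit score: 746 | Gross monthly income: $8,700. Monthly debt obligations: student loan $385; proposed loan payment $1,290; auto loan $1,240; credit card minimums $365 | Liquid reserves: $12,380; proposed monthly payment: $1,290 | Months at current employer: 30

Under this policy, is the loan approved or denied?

Credit score 746 ≥ 640 (meets base)
Total debts = (385 + 1,290 + 1,240 + 365) = 3,280. DTI = 3,280/8,700 = 37.7% > 36% — standard DTI limit exceeded.
Reserves: 12,380 ÷ 1,290 = 9.6 months (meets 3-month minimum)
Employment 30 ≥ 24 months
DTI 37.7% is within the 36%–39% exception band; checking compensating factors.
Reserves 9.6 ≥ 8 months; credit score 746 ≥ 680.
Both compensating conditions met → exception applies.

Approved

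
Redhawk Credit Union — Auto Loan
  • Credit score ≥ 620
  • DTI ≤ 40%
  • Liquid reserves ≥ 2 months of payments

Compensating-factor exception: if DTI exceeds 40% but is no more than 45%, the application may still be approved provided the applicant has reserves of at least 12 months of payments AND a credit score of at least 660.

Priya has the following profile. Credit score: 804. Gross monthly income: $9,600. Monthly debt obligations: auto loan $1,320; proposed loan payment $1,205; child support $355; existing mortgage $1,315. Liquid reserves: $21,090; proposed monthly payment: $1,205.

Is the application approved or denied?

Approved

Credit score 804 ≥ 620 (meets base)
Total debts = (1,320 + 1,205 + 355 + 1,315) = 4,195. DTI: 4,195 ÷ 9,600 = 43.7%, over the 40% base limit.
Reserves = 21,090/1,205 = 17.5 months ≥ 2
43.7% falls in the override range (40%–45%), so the compensating-factor test applies.
Reserves 17.5 ≥ 12 months; credit score 804 ≥ 660.
Both override conditions satisfied; DTI exception granted.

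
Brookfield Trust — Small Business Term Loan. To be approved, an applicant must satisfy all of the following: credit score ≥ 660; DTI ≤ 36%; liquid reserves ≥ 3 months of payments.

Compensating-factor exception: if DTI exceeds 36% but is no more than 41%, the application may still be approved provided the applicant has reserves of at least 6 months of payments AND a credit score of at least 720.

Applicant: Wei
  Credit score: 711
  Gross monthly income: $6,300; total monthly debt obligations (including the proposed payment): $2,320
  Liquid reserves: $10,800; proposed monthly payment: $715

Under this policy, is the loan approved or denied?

Credit score 711 ≥ 660 (meets base)
DTI = 2,320/6,300 = 36.8% > 36% — standard DTI limit exceeded.
Reserves: 10,800 ÷ 715 = 15.1 months (meets 3-month minimum)
36.8% falls in the override range (36%–41%), so the compensating-factor test applies.
Reserves 15.1 ≥ 6 months; credit score 711 < 720.
Override conditions not both satisfied; exception does not apply.

Denied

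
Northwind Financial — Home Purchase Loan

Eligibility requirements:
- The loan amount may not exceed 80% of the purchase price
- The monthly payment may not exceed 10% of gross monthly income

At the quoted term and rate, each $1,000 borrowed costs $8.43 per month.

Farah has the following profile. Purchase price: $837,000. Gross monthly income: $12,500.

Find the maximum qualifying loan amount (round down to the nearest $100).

Payment cap: 10% × $12,500 = $1,250/month.
At $8.43 per $1,000, that supports 1,250/8.43 × 1,000 ≈ $148,279 → $148,200.
LTV cap: 80% × $837,000 = $669,600 → $669,600.
Binding constraint: payment-to-income.

$148,200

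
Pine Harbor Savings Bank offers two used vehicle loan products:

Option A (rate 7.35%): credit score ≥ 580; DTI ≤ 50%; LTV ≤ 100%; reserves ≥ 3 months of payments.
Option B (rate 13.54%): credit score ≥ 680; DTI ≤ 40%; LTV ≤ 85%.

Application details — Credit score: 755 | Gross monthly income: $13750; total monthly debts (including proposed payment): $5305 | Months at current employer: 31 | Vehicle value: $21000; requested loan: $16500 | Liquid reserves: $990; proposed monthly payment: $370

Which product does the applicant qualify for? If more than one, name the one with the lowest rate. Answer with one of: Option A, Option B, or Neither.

Option B

DTI = 5,305/13,750 = 38.6%.
LTV = 16,500/21,000 = 78.6%.
Reserves = 990/370 = 2.7 months.
Option A: score 755 ≥ 580; DTI 38.6% ≤ 50%; LTV 78.6% ≤ 100%; reserves 2.7 < 3 mo → does not qualify.
Option B: score 755 ≥ 680; DTI 38.6% ≤ 40%; LTV 78.6% ≤ 85% → qualifies.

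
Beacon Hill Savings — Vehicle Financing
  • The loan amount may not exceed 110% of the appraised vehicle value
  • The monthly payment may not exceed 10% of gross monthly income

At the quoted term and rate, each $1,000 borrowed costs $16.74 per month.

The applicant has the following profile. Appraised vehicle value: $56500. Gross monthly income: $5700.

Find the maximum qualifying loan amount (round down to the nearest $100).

Payment cap: 10% × $5,700 = $570/month.
At $16.74 per $1,000, that supports 570/16.74 × 1,000 ≈ $34,050 → $34,000.
LTV cap: 110% × $56,500 = $62,150 → $62,100.
Binding constraint: payment-to-income.

$34,000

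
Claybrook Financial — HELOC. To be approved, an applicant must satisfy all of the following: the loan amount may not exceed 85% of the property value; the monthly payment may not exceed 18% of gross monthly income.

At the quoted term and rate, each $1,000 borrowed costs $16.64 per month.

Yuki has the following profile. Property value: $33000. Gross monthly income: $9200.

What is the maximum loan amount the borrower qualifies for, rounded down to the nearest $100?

Payment cap: 18% × $9,200 = $1,656/month.
At $16.64 per $1,000, that supports 1,656/16.64 × 1,000 ≈ $99,519 → $99,500.
LTV cap: 85% × $33,000 = $28,050 → $28,000.
Binding constraint: loan-to-value.

$28,000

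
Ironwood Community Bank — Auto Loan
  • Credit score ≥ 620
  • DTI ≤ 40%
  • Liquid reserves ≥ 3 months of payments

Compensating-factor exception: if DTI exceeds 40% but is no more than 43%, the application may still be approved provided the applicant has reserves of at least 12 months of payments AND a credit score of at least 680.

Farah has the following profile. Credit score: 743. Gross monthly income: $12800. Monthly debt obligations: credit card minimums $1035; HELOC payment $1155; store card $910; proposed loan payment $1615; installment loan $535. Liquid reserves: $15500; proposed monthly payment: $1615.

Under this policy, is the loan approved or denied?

Denied

Credit score 743 ≥ 620 (meets base)
Total debts = (1,035 + 1,155 + 910 + 1,615 + 535) = 5,250. DTI = 5,250/12,800 = 41% > 40% — standard DTI limit exceeded.
Reserves: 15,500 ÷ 1,615 = 9.6 months (meets 3-month minimum)
41% falls in the override range (40%–43%), so the compensating-factor test applies.
Reserves 9.6 < 12 months; credit score 743 ≥ 680.
Override conditions not both satisfied; exception does not apply.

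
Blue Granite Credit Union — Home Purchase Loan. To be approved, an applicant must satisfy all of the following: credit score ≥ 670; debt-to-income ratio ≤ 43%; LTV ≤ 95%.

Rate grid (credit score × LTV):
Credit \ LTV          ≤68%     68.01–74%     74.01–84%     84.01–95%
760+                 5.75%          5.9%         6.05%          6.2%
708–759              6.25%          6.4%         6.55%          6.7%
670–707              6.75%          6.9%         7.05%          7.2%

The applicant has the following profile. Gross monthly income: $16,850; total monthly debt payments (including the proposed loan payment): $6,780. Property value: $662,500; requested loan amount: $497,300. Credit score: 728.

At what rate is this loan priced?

Credit score 728 ≥ 670; DTI = 6,780/16,850 = 40.2% ≤ 43%
LTV = 497,300/662,500 = 75.1% ≤ 95%
Row: 728 falls in 708–759. Column: 75.1% falls in 74.01–84%. Rate = 6.55%.

6.55%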